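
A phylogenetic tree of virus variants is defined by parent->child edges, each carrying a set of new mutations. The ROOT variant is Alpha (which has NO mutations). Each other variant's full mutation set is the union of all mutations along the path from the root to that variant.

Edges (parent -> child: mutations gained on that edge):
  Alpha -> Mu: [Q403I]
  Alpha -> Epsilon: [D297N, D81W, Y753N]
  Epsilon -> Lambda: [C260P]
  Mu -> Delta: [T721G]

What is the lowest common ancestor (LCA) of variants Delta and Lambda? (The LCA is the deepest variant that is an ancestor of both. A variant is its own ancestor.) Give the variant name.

Answer: Alpha

Derivation:
Path from root to Delta: Alpha -> Mu -> Delta
  ancestors of Delta: {Alpha, Mu, Delta}
Path from root to Lambda: Alpha -> Epsilon -> Lambda
  ancestors of Lambda: {Alpha, Epsilon, Lambda}
Common ancestors: {Alpha}
Walk up from Lambda: Lambda (not in ancestors of Delta), Epsilon (not in ancestors of Delta), Alpha (in ancestors of Delta)
Deepest common ancestor (LCA) = Alpha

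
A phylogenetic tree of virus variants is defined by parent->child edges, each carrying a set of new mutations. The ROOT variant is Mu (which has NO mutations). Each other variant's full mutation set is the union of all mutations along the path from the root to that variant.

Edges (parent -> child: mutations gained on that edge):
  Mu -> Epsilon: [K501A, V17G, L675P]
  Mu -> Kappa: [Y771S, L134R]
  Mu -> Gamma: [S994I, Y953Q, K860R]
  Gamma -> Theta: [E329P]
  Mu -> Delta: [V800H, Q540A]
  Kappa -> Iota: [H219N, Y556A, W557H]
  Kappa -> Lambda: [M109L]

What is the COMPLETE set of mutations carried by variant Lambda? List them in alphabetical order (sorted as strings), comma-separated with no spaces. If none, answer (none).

At Mu: gained [] -> total []
At Kappa: gained ['Y771S', 'L134R'] -> total ['L134R', 'Y771S']
At Lambda: gained ['M109L'] -> total ['L134R', 'M109L', 'Y771S']

Answer: L134R,M109L,Y771S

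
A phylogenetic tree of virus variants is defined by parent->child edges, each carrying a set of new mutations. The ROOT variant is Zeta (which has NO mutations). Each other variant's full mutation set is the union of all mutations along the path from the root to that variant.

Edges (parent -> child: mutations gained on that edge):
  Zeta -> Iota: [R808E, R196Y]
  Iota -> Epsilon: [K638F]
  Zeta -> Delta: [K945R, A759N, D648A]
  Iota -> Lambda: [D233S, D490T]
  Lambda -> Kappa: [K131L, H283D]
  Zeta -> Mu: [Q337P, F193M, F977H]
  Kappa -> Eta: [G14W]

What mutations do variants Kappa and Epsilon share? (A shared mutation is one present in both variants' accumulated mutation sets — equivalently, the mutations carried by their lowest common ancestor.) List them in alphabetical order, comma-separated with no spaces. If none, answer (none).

Accumulating mutations along path to Kappa:
  At Zeta: gained [] -> total []
  At Iota: gained ['R808E', 'R196Y'] -> total ['R196Y', 'R808E']
  At Lambda: gained ['D233S', 'D490T'] -> total ['D233S', 'D490T', 'R196Y', 'R808E']
  At Kappa: gained ['K131L', 'H283D'] -> total ['D233S', 'D490T', 'H283D', 'K131L', 'R196Y', 'R808E']
Mutations(Kappa) = ['D233S', 'D490T', 'H283D', 'K131L', 'R196Y', 'R808E']
Accumulating mutations along path to Epsilon:
  At Zeta: gained [] -> total []
  At Iota: gained ['R808E', 'R196Y'] -> total ['R196Y', 'R808E']
  At Epsilon: gained ['K638F'] -> total ['K638F', 'R196Y', 'R808E']
Mutations(Epsilon) = ['K638F', 'R196Y', 'R808E']
Intersection: ['D233S', 'D490T', 'H283D', 'K131L', 'R196Y', 'R808E'] ∩ ['K638F', 'R196Y', 'R808E'] = ['R196Y', 'R808E']

Answer: R196Y,R808E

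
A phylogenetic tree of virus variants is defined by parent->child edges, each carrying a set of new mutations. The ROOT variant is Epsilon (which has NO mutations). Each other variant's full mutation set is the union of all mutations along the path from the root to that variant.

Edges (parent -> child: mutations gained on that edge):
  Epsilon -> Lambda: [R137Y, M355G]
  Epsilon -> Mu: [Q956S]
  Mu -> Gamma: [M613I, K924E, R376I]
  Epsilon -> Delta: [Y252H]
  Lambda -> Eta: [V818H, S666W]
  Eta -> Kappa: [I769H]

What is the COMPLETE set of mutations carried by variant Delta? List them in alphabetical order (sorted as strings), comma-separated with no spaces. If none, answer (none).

At Epsilon: gained [] -> total []
At Delta: gained ['Y252H'] -> total ['Y252H']

Answer: Y252H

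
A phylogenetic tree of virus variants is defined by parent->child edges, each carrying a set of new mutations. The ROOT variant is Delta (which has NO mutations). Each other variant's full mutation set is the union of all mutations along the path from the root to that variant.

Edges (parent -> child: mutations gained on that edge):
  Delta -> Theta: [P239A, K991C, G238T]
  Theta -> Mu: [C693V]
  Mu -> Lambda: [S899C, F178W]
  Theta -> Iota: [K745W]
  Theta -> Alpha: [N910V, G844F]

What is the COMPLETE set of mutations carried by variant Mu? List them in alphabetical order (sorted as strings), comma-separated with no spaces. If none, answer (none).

At Delta: gained [] -> total []
At Theta: gained ['P239A', 'K991C', 'G238T'] -> total ['G238T', 'K991C', 'P239A']
At Mu: gained ['C693V'] -> total ['C693V', 'G238T', 'K991C', 'P239A']

Answer: C693V,G238T,K991C,P239A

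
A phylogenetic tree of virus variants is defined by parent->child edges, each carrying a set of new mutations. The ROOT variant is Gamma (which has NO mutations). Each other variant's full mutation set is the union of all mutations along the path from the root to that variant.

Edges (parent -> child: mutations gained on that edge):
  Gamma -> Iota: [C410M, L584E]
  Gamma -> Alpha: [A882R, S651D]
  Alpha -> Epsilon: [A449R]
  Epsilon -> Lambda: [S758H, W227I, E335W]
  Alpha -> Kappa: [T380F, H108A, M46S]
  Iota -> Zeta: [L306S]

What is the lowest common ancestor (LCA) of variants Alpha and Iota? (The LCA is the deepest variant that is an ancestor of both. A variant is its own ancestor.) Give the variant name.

Path from root to Alpha: Gamma -> Alpha
  ancestors of Alpha: {Gamma, Alpha}
Path from root to Iota: Gamma -> Iota
  ancestors of Iota: {Gamma, Iota}
Common ancestors: {Gamma}
Walk up from Iota: Iota (not in ancestors of Alpha), Gamma (in ancestors of Alpha)
Deepest common ancestor (LCA) = Gamma

Answer: Gamma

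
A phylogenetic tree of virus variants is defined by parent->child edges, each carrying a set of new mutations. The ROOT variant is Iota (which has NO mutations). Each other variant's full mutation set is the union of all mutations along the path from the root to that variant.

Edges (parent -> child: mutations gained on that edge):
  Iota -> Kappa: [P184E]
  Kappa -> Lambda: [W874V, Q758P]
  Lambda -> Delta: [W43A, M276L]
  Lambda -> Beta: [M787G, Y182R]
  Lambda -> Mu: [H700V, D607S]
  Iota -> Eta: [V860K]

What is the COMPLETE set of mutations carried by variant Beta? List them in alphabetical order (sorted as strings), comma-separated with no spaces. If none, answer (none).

Answer: M787G,P184E,Q758P,W874V,Y182R

Derivation:
At Iota: gained [] -> total []
At Kappa: gained ['P184E'] -> total ['P184E']
At Lambda: gained ['W874V', 'Q758P'] -> total ['P184E', 'Q758P', 'W874V']
At Beta: gained ['M787G', 'Y182R'] -> total ['M787G', 'P184E', 'Q758P', 'W874V', 'Y182R']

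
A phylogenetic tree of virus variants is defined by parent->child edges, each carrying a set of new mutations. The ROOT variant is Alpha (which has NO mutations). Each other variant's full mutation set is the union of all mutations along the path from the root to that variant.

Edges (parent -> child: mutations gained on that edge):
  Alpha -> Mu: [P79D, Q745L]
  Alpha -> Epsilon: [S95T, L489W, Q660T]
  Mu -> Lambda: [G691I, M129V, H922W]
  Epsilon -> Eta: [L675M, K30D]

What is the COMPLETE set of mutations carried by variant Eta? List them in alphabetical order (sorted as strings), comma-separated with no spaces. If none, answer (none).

At Alpha: gained [] -> total []
At Epsilon: gained ['S95T', 'L489W', 'Q660T'] -> total ['L489W', 'Q660T', 'S95T']
At Eta: gained ['L675M', 'K30D'] -> total ['K30D', 'L489W', 'L675M', 'Q660T', 'S95T']

Answer: K30D,L489W,L675M,Q660T,S95T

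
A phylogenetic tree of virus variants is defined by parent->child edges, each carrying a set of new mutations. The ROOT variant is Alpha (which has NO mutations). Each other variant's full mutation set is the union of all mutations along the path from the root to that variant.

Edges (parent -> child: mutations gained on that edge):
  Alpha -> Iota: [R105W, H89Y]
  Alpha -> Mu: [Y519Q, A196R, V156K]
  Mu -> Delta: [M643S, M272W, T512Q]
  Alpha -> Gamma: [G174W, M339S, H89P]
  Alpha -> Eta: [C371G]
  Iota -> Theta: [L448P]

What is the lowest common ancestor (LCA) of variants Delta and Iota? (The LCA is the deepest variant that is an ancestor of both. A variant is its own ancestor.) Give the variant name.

Answer: Alpha

Derivation:
Path from root to Delta: Alpha -> Mu -> Delta
  ancestors of Delta: {Alpha, Mu, Delta}
Path from root to Iota: Alpha -> Iota
  ancestors of Iota: {Alpha, Iota}
Common ancestors: {Alpha}
Walk up from Iota: Iota (not in ancestors of Delta), Alpha (in ancestors of Delta)
Deepest common ancestor (LCA) = Alpha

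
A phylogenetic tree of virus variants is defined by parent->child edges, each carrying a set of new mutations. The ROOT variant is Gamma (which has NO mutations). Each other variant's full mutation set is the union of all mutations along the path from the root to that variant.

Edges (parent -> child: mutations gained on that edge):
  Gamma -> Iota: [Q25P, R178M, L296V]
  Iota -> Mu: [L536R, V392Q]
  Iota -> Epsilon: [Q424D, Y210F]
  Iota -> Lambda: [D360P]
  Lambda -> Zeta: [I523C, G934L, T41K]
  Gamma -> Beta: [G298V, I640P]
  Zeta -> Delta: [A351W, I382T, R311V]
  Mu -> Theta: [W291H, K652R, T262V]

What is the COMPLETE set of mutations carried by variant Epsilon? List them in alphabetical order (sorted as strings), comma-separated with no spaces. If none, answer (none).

At Gamma: gained [] -> total []
At Iota: gained ['Q25P', 'R178M', 'L296V'] -> total ['L296V', 'Q25P', 'R178M']
At Epsilon: gained ['Q424D', 'Y210F'] -> total ['L296V', 'Q25P', 'Q424D', 'R178M', 'Y210F']

Answer: L296V,Q25P,Q424D,R178M,Y210F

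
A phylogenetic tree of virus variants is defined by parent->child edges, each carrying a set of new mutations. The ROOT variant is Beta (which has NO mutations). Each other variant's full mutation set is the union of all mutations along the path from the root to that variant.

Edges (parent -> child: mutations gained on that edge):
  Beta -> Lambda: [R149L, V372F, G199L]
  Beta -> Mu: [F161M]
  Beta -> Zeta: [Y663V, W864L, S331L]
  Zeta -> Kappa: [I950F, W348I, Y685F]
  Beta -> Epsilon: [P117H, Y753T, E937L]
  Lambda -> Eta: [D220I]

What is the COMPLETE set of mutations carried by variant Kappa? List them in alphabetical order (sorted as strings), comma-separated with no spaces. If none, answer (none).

At Beta: gained [] -> total []
At Zeta: gained ['Y663V', 'W864L', 'S331L'] -> total ['S331L', 'W864L', 'Y663V']
At Kappa: gained ['I950F', 'W348I', 'Y685F'] -> total ['I950F', 'S331L', 'W348I', 'W864L', 'Y663V', 'Y685F']

Answer: I950F,S331L,W348I,W864L,Y663V,Y685F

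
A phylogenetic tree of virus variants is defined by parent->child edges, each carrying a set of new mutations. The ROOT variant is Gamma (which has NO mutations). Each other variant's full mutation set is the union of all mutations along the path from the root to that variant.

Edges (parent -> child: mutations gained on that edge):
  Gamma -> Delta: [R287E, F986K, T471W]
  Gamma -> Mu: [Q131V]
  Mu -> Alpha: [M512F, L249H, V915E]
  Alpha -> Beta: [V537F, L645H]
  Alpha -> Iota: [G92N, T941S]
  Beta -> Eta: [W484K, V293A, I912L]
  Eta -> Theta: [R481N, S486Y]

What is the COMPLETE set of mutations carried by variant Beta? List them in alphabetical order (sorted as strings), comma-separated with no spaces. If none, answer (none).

Answer: L249H,L645H,M512F,Q131V,V537F,V915E

Derivation:
At Gamma: gained [] -> total []
At Mu: gained ['Q131V'] -> total ['Q131V']
At Alpha: gained ['M512F', 'L249H', 'V915E'] -> total ['L249H', 'M512F', 'Q131V', 'V915E']
At Beta: gained ['V537F', 'L645H'] -> total ['L249H', 'L645H', 'M512F', 'Q131V', 'V537F', 'V915E']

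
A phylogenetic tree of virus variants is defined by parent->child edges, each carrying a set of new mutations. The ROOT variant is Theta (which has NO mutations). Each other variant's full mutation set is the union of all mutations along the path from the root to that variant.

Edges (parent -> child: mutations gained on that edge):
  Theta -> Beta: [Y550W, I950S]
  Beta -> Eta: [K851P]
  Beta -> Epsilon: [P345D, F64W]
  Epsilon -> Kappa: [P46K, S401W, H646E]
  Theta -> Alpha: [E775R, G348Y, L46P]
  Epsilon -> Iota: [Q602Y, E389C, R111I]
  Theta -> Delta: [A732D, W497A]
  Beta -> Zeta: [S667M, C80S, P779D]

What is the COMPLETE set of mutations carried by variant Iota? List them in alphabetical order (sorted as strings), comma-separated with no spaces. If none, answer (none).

At Theta: gained [] -> total []
At Beta: gained ['Y550W', 'I950S'] -> total ['I950S', 'Y550W']
At Epsilon: gained ['P345D', 'F64W'] -> total ['F64W', 'I950S', 'P345D', 'Y550W']
At Iota: gained ['Q602Y', 'E389C', 'R111I'] -> total ['E389C', 'F64W', 'I950S', 'P345D', 'Q602Y', 'R111I', 'Y550W']

Answer: E389C,F64W,I950S,P345D,Q602Y,R111I,Y550W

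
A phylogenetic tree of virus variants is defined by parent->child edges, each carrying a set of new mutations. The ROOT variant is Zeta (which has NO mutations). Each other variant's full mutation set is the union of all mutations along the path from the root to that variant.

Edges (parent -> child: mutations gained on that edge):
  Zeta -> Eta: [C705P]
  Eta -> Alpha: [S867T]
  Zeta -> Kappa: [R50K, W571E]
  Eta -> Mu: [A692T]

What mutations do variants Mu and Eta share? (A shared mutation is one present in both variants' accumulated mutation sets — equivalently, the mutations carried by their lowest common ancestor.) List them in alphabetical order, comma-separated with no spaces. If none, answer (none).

Accumulating mutations along path to Mu:
  At Zeta: gained [] -> total []
  At Eta: gained ['C705P'] -> total ['C705P']
  At Mu: gained ['A692T'] -> total ['A692T', 'C705P']
Mutations(Mu) = ['A692T', 'C705P']
Accumulating mutations along path to Eta:
  At Zeta: gained [] -> total []
  At Eta: gained ['C705P'] -> total ['C705P']
Mutations(Eta) = ['C705P']
Intersection: ['A692T', 'C705P'] ∩ ['C705P'] = ['C705P']

Answer: C705P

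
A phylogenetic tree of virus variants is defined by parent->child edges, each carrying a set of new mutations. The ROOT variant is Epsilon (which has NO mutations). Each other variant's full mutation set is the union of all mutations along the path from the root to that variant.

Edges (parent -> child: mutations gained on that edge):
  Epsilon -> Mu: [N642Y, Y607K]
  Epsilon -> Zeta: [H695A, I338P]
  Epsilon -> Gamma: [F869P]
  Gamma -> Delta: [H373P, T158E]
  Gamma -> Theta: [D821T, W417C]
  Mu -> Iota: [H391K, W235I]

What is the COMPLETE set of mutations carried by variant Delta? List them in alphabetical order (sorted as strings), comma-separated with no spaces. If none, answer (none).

Answer: F869P,H373P,T158E

Derivation:
At Epsilon: gained [] -> total []
At Gamma: gained ['F869P'] -> total ['F869P']
At Delta: gained ['H373P', 'T158E'] -> total ['F869P', 'H373P', 'T158E']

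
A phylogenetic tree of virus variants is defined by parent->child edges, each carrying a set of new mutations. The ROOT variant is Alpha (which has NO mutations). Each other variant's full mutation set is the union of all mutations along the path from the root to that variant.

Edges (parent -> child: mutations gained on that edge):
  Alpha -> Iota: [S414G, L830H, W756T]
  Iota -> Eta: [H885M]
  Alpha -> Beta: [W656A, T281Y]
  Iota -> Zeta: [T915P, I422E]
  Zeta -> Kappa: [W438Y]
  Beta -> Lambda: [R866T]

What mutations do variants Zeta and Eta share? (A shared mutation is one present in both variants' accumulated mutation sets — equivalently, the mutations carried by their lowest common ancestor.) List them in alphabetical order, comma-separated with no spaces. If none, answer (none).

Accumulating mutations along path to Zeta:
  At Alpha: gained [] -> total []
  At Iota: gained ['S414G', 'L830H', 'W756T'] -> total ['L830H', 'S414G', 'W756T']
  At Zeta: gained ['T915P', 'I422E'] -> total ['I422E', 'L830H', 'S414G', 'T915P', 'W756T']
Mutations(Zeta) = ['I422E', 'L830H', 'S414G', 'T915P', 'W756T']
Accumulating mutations along path to Eta:
  At Alpha: gained [] -> total []
  At Iota: gained ['S414G', 'L830H', 'W756T'] -> total ['L830H', 'S414G', 'W756T']
  At Eta: gained ['H885M'] -> total ['H885M', 'L830H', 'S414G', 'W756T']
Mutations(Eta) = ['H885M', 'L830H', 'S414G', 'W756T']
Intersection: ['I422E', 'L830H', 'S414G', 'T915P', 'W756T'] ∩ ['H885M', 'L830H', 'S414G', 'W756T'] = ['L830H', 'S414G', 'W756T']

Answer: L830H,S414G,W756T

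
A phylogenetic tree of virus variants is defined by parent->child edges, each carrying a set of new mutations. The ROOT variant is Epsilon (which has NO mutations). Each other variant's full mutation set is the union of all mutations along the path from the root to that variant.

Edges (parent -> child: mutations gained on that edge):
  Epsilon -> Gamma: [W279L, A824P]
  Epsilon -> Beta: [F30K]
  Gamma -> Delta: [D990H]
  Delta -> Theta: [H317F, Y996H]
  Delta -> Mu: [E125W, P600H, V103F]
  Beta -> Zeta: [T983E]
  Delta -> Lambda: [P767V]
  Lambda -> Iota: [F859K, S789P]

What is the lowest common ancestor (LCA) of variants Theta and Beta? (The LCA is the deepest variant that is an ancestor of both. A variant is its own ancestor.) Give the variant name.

Path from root to Theta: Epsilon -> Gamma -> Delta -> Theta
  ancestors of Theta: {Epsilon, Gamma, Delta, Theta}
Path from root to Beta: Epsilon -> Beta
  ancestors of Beta: {Epsilon, Beta}
Common ancestors: {Epsilon}
Walk up from Beta: Beta (not in ancestors of Theta), Epsilon (in ancestors of Theta)
Deepest common ancestor (LCA) = Epsilon

Answer: Epsilon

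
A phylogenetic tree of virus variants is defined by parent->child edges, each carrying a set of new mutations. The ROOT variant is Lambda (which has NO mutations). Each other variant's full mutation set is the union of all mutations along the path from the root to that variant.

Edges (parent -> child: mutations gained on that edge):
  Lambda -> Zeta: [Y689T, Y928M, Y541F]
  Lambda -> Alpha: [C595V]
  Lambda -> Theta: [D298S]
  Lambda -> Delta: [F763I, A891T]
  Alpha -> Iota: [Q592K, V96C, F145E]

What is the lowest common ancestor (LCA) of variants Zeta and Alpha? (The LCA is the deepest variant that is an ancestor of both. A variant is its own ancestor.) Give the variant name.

Answer: Lambda

Derivation:
Path from root to Zeta: Lambda -> Zeta
  ancestors of Zeta: {Lambda, Zeta}
Path from root to Alpha: Lambda -> Alpha
  ancestors of Alpha: {Lambda, Alpha}
Common ancestors: {Lambda}
Walk up from Alpha: Alpha (not in ancestors of Zeta), Lambda (in ancestors of Zeta)
Deepest common ancestor (LCA) = Lambda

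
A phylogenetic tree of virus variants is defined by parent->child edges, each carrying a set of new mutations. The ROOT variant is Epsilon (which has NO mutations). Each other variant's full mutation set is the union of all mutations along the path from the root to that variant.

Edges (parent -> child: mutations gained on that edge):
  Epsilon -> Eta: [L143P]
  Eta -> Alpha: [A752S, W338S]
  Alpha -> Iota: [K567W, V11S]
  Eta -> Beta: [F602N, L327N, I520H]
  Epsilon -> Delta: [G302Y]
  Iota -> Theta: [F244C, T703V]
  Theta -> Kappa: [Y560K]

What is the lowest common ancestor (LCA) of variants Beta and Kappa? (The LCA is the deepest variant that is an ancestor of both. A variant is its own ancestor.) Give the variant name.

Answer: Eta

Derivation:
Path from root to Beta: Epsilon -> Eta -> Beta
  ancestors of Beta: {Epsilon, Eta, Beta}
Path from root to Kappa: Epsilon -> Eta -> Alpha -> Iota -> Theta -> Kappa
  ancestors of Kappa: {Epsilon, Eta, Alpha, Iota, Theta, Kappa}
Common ancestors: {Epsilon, Eta}
Walk up from Kappa: Kappa (not in ancestors of Beta), Theta (not in ancestors of Beta), Iota (not in ancestors of Beta), Alpha (not in ancestors of Beta), Eta (in ancestors of Beta), Epsilon (in ancestors of Beta)
Deepest common ancestor (LCA) = Eta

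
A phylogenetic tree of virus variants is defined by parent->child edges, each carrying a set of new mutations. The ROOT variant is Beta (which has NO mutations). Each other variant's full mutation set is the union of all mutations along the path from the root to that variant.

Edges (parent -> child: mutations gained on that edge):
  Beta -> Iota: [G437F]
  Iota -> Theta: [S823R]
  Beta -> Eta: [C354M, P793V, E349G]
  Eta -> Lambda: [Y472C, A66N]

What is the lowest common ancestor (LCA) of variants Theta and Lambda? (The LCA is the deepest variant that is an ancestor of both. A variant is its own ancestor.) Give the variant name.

Path from root to Theta: Beta -> Iota -> Theta
  ancestors of Theta: {Beta, Iota, Theta}
Path from root to Lambda: Beta -> Eta -> Lambda
  ancestors of Lambda: {Beta, Eta, Lambda}
Common ancestors: {Beta}
Walk up from Lambda: Lambda (not in ancestors of Theta), Eta (not in ancestors of Theta), Beta (in ancestors of Theta)
Deepest common ancestor (LCA) = Beta

Answer: Beta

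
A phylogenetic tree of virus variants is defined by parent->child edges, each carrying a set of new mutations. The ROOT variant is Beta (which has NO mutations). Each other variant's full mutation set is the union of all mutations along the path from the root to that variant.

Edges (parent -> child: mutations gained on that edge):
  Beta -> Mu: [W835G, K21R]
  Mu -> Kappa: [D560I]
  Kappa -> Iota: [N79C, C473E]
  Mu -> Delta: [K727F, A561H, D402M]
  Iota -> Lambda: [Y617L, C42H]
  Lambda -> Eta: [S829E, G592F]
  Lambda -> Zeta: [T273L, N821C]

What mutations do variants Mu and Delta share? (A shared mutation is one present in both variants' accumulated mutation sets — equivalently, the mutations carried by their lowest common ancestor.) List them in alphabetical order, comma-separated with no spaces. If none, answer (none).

Accumulating mutations along path to Mu:
  At Beta: gained [] -> total []
  At Mu: gained ['W835G', 'K21R'] -> total ['K21R', 'W835G']
Mutations(Mu) = ['K21R', 'W835G']
Accumulating mutations along path to Delta:
  At Beta: gained [] -> total []
  At Mu: gained ['W835G', 'K21R'] -> total ['K21R', 'W835G']
  At Delta: gained ['K727F', 'A561H', 'D402M'] -> total ['A561H', 'D402M', 'K21R', 'K727F', 'W835G']
Mutations(Delta) = ['A561H', 'D402M', 'K21R', 'K727F', 'W835G']
Intersection: ['K21R', 'W835G'] ∩ ['A561H', 'D402M', 'K21R', 'K727F', 'W835G'] = ['K21R', 'W835G']

Answer: K21R,W835G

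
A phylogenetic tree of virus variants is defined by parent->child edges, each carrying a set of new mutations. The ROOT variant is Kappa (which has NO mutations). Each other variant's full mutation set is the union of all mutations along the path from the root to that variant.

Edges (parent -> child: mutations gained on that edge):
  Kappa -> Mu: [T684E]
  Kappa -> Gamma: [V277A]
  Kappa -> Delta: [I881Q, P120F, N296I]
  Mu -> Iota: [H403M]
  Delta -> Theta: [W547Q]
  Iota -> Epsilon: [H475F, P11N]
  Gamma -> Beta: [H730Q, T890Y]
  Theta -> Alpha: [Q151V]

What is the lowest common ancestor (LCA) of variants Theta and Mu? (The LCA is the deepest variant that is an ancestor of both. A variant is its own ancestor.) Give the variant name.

Path from root to Theta: Kappa -> Delta -> Theta
  ancestors of Theta: {Kappa, Delta, Theta}
Path from root to Mu: Kappa -> Mu
  ancestors of Mu: {Kappa, Mu}
Common ancestors: {Kappa}
Walk up from Mu: Mu (not in ancestors of Theta), Kappa (in ancestors of Theta)
Deepest common ancestor (LCA) = Kappa

Answer: Kappa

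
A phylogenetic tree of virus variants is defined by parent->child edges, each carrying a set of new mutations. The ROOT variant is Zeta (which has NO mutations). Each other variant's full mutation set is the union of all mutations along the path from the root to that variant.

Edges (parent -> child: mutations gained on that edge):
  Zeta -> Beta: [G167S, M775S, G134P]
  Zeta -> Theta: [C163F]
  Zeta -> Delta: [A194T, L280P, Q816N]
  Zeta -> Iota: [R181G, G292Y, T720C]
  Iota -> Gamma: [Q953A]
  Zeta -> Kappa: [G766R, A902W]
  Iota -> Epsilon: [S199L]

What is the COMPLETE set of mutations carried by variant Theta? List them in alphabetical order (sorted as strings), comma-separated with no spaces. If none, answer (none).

Answer: C163F

Derivation:
At Zeta: gained [] -> total []
At Theta: gained ['C163F'] -> total ['C163F']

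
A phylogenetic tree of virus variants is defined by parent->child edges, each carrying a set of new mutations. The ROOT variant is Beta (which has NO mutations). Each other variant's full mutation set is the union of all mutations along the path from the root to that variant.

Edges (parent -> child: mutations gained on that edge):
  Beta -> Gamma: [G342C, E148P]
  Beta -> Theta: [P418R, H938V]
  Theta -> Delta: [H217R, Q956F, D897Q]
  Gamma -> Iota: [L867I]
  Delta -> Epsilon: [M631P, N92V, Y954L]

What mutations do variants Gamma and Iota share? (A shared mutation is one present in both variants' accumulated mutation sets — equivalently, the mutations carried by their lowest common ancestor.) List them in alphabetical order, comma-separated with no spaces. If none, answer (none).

Answer: E148P,G342C

Derivation:
Accumulating mutations along path to Gamma:
  At Beta: gained [] -> total []
  At Gamma: gained ['G342C', 'E148P'] -> total ['E148P', 'G342C']
Mutations(Gamma) = ['E148P', 'G342C']
Accumulating mutations along path to Iota:
  At Beta: gained [] -> total []
  At Gamma: gained ['G342C', 'E148P'] -> total ['E148P', 'G342C']
  At Iota: gained ['L867I'] -> total ['E148P', 'G342C', 'L867I']
Mutations(Iota) = ['E148P', 'G342C', 'L867I']
Intersection: ['E148P', 'G342C'] ∩ ['E148P', 'G342C', 'L867I'] = ['E148P', 'G342C']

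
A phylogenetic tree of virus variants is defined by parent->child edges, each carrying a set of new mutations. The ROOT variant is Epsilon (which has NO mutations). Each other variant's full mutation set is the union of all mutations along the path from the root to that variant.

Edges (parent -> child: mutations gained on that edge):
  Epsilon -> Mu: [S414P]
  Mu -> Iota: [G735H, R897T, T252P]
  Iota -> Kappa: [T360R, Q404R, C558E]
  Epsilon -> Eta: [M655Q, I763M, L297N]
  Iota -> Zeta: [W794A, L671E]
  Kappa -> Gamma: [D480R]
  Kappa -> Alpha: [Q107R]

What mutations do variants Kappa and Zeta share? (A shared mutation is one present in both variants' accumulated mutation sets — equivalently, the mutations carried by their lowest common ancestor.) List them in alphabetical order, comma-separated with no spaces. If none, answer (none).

Accumulating mutations along path to Kappa:
  At Epsilon: gained [] -> total []
  At Mu: gained ['S414P'] -> total ['S414P']
  At Iota: gained ['G735H', 'R897T', 'T252P'] -> total ['G735H', 'R897T', 'S414P', 'T252P']
  At Kappa: gained ['T360R', 'Q404R', 'C558E'] -> total ['C558E', 'G735H', 'Q404R', 'R897T', 'S414P', 'T252P', 'T360R']
Mutations(Kappa) = ['C558E', 'G735H', 'Q404R', 'R897T', 'S414P', 'T252P', 'T360R']
Accumulating mutations along path to Zeta:
  At Epsilon: gained [] -> total []
  At Mu: gained ['S414P'] -> total ['S414P']
  At Iota: gained ['G735H', 'R897T', 'T252P'] -> total ['G735H', 'R897T', 'S414P', 'T252P']
  At Zeta: gained ['W794A', 'L671E'] -> total ['G735H', 'L671E', 'R897T', 'S414P', 'T252P', 'W794A']
Mutations(Zeta) = ['G735H', 'L671E', 'R897T', 'S414P', 'T252P', 'W794A']
Intersection: ['C558E', 'G735H', 'Q404R', 'R897T', 'S414P', 'T252P', 'T360R'] ∩ ['G735H', 'L671E', 'R897T', 'S414P', 'T252P', 'W794A'] = ['G735H', 'R897T', 'S414P', 'T252P']

Answer: G735H,R897T,S414P,T252P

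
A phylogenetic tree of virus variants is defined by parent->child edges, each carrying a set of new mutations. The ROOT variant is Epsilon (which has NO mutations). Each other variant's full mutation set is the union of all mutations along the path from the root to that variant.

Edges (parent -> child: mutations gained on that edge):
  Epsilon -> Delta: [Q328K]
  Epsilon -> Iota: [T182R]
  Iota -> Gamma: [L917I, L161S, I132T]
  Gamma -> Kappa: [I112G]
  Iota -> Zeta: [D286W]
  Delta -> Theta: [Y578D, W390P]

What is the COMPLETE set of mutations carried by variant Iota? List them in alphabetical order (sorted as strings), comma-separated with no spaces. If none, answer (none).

At Epsilon: gained [] -> total []
At Iota: gained ['T182R'] -> total ['T182R']

Answer: T182R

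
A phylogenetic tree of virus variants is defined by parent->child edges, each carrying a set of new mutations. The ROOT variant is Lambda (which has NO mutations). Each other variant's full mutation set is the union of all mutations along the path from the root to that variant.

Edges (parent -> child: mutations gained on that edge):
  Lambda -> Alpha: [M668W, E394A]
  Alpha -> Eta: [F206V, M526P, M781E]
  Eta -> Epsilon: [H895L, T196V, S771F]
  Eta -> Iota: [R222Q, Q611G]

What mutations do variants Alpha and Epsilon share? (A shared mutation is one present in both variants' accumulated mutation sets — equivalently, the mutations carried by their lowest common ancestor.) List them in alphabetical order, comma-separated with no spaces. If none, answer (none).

Answer: E394A,M668W

Derivation:
Accumulating mutations along path to Alpha:
  At Lambda: gained [] -> total []
  At Alpha: gained ['M668W', 'E394A'] -> total ['E394A', 'M668W']
Mutations(Alpha) = ['E394A', 'M668W']
Accumulating mutations along path to Epsilon:
  At Lambda: gained [] -> total []
  At Alpha: gained ['M668W', 'E394A'] -> total ['E394A', 'M668W']
  At Eta: gained ['F206V', 'M526P', 'M781E'] -> total ['E394A', 'F206V', 'M526P', 'M668W', 'M781E']
  At Epsilon: gained ['H895L', 'T196V', 'S771F'] -> total ['E394A', 'F206V', 'H895L', 'M526P', 'M668W', 'M781E', 'S771F', 'T196V']
Mutations(Epsilon) = ['E394A', 'F206V', 'H895L', 'M526P', 'M668W', 'M781E', 'S771F', 'T196V']
Intersection: ['E394A', 'M668W'] ∩ ['E394A', 'F206V', 'H895L', 'M526P', 'M668W', 'M781E', 'S771F', 'T196V'] = ['E394A', 'M668W']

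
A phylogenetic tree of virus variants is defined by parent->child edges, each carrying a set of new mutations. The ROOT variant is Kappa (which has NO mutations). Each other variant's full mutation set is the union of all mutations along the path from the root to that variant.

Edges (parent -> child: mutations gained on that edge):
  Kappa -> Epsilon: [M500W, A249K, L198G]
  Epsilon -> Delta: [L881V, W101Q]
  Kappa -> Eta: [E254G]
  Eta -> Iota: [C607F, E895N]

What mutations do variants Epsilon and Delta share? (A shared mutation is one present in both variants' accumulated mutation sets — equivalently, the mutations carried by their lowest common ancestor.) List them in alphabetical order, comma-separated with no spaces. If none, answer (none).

Accumulating mutations along path to Epsilon:
  At Kappa: gained [] -> total []
  At Epsilon: gained ['M500W', 'A249K', 'L198G'] -> total ['A249K', 'L198G', 'M500W']
Mutations(Epsilon) = ['A249K', 'L198G', 'M500W']
Accumulating mutations along path to Delta:
  At Kappa: gained [] -> total []
  At Epsilon: gained ['M500W', 'A249K', 'L198G'] -> total ['A249K', 'L198G', 'M500W']
  At Delta: gained ['L881V', 'W101Q'] -> total ['A249K', 'L198G', 'L881V', 'M500W', 'W101Q']
Mutations(Delta) = ['A249K', 'L198G', 'L881V', 'M500W', 'W101Q']
Intersection: ['A249K', 'L198G', 'M500W'] ∩ ['A249K', 'L198G', 'L881V', 'M500W', 'W101Q'] = ['A249K', 'L198G', 'M500W']

Answer: A249K,L198G,M500W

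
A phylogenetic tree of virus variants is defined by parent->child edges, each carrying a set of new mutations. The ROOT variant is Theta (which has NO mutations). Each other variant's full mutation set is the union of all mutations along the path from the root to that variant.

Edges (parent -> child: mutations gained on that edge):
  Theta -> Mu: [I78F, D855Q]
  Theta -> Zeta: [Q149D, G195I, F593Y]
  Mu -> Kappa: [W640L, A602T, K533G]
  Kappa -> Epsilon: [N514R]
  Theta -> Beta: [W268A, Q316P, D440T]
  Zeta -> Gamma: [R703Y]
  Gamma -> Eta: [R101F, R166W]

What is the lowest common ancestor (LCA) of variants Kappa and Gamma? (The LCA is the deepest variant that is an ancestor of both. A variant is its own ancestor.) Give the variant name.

Path from root to Kappa: Theta -> Mu -> Kappa
  ancestors of Kappa: {Theta, Mu, Kappa}
Path from root to Gamma: Theta -> Zeta -> Gamma
  ancestors of Gamma: {Theta, Zeta, Gamma}
Common ancestors: {Theta}
Walk up from Gamma: Gamma (not in ancestors of Kappa), Zeta (not in ancestors of Kappa), Theta (in ancestors of Kappa)
Deepest common ancestor (LCA) = Theta

Answer: Theta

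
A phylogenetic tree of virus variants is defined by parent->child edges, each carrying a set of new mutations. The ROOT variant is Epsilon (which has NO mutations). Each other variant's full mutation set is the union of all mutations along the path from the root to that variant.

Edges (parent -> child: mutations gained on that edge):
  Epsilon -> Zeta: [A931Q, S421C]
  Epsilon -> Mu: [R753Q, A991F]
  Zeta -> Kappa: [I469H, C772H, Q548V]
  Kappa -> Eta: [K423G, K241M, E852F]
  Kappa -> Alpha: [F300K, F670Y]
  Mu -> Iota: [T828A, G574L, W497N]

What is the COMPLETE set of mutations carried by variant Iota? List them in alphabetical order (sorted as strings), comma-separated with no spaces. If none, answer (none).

Answer: A991F,G574L,R753Q,T828A,W497N

Derivation:
At Epsilon: gained [] -> total []
At Mu: gained ['R753Q', 'A991F'] -> total ['A991F', 'R753Q']
At Iota: gained ['T828A', 'G574L', 'W497N'] -> total ['A991F', 'G574L', 'R753Q', 'T828A', 'W497N']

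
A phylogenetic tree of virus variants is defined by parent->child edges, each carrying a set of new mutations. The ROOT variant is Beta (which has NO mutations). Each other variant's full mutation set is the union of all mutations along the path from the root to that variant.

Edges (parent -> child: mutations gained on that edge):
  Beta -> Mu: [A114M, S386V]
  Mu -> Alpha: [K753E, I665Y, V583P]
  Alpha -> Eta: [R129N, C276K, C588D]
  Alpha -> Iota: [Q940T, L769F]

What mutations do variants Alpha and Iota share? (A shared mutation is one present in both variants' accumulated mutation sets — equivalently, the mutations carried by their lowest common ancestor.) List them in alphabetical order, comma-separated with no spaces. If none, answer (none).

Answer: A114M,I665Y,K753E,S386V,V583P

Derivation:
Accumulating mutations along path to Alpha:
  At Beta: gained [] -> total []
  At Mu: gained ['A114M', 'S386V'] -> total ['A114M', 'S386V']
  At Alpha: gained ['K753E', 'I665Y', 'V583P'] -> total ['A114M', 'I665Y', 'K753E', 'S386V', 'V583P']
Mutations(Alpha) = ['A114M', 'I665Y', 'K753E', 'S386V', 'V583P']
Accumulating mutations along path to Iota:
  At Beta: gained [] -> total []
  At Mu: gained ['A114M', 'S386V'] -> total ['A114M', 'S386V']
  At Alpha: gained ['K753E', 'I665Y', 'V583P'] -> total ['A114M', 'I665Y', 'K753E', 'S386V', 'V583P']
  At Iota: gained ['Q940T', 'L769F'] -> total ['A114M', 'I665Y', 'K753E', 'L769F', 'Q940T', 'S386V', 'V583P']
Mutations(Iota) = ['A114M', 'I665Y', 'K753E', 'L769F', 'Q940T', 'S386V', 'V583P']
Intersection: ['A114M', 'I665Y', 'K753E', 'S386V', 'V583P'] ∩ ['A114M', 'I665Y', 'K753E', 'L769F', 'Q940T', 'S386V', 'V583P'] = ['A114M', 'I665Y', 'K753E', 'S386V', 'V583P']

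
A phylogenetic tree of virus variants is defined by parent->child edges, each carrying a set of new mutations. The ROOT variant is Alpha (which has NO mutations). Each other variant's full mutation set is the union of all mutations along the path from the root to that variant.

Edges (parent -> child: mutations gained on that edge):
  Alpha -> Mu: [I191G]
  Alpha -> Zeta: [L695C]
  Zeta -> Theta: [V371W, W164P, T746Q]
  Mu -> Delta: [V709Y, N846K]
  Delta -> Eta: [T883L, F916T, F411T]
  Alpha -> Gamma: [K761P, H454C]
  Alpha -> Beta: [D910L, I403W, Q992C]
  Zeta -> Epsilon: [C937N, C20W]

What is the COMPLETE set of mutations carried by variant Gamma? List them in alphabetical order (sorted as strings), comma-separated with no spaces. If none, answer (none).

Answer: H454C,K761P

Derivation:
At Alpha: gained [] -> total []
At Gamma: gained ['K761P', 'H454C'] -> total ['H454C', 'K761P']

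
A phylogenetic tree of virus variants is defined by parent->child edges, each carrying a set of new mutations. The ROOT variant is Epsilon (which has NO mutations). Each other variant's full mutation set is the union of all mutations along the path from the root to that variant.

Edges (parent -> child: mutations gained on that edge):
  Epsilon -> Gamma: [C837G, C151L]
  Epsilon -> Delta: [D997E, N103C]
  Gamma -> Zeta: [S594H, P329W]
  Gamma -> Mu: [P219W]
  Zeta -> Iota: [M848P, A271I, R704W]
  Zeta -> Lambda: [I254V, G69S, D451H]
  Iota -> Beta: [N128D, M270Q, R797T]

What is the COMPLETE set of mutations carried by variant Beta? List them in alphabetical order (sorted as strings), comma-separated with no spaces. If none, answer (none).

At Epsilon: gained [] -> total []
At Gamma: gained ['C837G', 'C151L'] -> total ['C151L', 'C837G']
At Zeta: gained ['S594H', 'P329W'] -> total ['C151L', 'C837G', 'P329W', 'S594H']
At Iota: gained ['M848P', 'A271I', 'R704W'] -> total ['A271I', 'C151L', 'C837G', 'M848P', 'P329W', 'R704W', 'S594H']
At Beta: gained ['N128D', 'M270Q', 'R797T'] -> total ['A271I', 'C151L', 'C837G', 'M270Q', 'M848P', 'N128D', 'P329W', 'R704W', 'R797T', 'S594H']

Answer: A271I,C151L,C837G,M270Q,M848P,N128D,P329W,R704W,R797T,S594H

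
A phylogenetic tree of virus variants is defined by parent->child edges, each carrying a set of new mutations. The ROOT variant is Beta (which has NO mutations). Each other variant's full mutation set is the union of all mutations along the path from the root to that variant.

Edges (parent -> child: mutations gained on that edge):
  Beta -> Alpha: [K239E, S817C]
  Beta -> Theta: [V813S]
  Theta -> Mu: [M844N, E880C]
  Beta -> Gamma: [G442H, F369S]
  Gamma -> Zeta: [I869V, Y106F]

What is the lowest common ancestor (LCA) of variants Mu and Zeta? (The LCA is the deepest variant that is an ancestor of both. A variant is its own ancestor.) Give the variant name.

Path from root to Mu: Beta -> Theta -> Mu
  ancestors of Mu: {Beta, Theta, Mu}
Path from root to Zeta: Beta -> Gamma -> Zeta
  ancestors of Zeta: {Beta, Gamma, Zeta}
Common ancestors: {Beta}
Walk up from Zeta: Zeta (not in ancestors of Mu), Gamma (not in ancestors of Mu), Beta (in ancestors of Mu)
Deepest common ancestor (LCA) = Beta

Answer: Beta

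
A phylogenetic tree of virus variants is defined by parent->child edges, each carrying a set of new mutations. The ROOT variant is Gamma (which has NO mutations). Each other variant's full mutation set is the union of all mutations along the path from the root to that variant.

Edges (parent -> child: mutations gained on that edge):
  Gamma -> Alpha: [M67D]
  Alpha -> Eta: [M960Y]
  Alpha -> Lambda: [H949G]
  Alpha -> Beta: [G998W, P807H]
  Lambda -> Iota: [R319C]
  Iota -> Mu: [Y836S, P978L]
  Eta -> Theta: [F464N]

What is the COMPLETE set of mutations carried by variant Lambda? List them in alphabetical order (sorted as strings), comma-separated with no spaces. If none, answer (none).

At Gamma: gained [] -> total []
At Alpha: gained ['M67D'] -> total ['M67D']
At Lambda: gained ['H949G'] -> total ['H949G', 'M67D']

Answer: H949G,M67D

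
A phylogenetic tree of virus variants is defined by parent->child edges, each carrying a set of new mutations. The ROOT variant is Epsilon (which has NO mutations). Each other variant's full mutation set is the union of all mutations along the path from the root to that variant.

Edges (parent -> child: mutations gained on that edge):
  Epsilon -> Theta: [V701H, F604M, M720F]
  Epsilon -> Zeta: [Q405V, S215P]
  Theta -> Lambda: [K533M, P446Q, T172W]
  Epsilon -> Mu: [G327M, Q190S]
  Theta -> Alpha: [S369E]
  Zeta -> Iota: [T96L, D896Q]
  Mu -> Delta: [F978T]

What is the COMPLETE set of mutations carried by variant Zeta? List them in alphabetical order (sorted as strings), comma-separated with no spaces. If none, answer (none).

At Epsilon: gained [] -> total []
At Zeta: gained ['Q405V', 'S215P'] -> total ['Q405V', 'S215P']

Answer: Q405V,S215P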